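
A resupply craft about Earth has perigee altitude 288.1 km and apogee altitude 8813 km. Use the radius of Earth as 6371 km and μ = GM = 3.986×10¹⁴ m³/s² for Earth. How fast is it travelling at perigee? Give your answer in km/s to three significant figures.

v ≈ 9.12 km/s

r_p = 6371 + 288.1 = 6659.1 km = 6.6591×10⁶ m.
r_a = 6371 + 8813 = 15184 km = 1.5184×10⁷ m.
Semi-major axis a = (r_p + r_a)/2 = 10922 km = 1.092×10⁷ m.
Vis-viva: v² = μ(2/r − 1/a) = 3.986×10¹⁴ × (3.003×10⁻⁷ − 9.156×10⁻⁸) = 8.322×10⁷ m²/s².
v = 9122 m/s = 9.122 km/s.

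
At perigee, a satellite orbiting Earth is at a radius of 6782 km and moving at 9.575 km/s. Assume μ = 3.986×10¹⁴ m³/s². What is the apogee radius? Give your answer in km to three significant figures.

apogee radius ≈ 24000 km

r_p = 6.782×10⁶ m.
Specific energy ε = v²/2 − μ/r = -1.293×10⁷ J/kg, so a = −μ/(2ε) = 1.541×10⁷ m.
The apsides satisfy r_p + r_a = 2a, so the apogee radius is 2a − r_p = 2.404×10⁷ m = 24039 km.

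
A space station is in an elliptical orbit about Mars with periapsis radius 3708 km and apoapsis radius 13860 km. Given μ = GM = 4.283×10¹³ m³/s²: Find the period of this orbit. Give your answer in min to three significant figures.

T ≈ 417 min

Semi-major axis a = (r_p + r_a)/2 = (3708.0 + 13860)/2 = 8784.0 km = 8.784×10⁶ m.
By Kepler's third law T = 2π√(a³/μ) = 2π × 3.978×10³ = 2.499×10⁴ s.
= 416.6 min.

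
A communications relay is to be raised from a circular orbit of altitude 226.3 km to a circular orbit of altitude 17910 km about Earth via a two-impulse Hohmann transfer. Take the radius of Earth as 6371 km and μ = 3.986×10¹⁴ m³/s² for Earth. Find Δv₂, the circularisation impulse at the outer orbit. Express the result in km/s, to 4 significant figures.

r₁ = 6371 + 226.3 = 6597.3 km = 6.5973×10⁶ m.
r₂ = 6371 + 17910 = 24281 km = 2.4281×10⁷ m.
Transfer ellipse a_t = (r₁ + r₂)/2 = 1.544×10⁷ m.
At r₁: circular v_c1 = √(μ/r₁) = 7773 m/s; transfer-perigee v_p = √[μ(2/r₁ − 1/a_t)] = 9748 m/s.
At r₂: circular v_c2 = √(μ/r₂) = 4052 m/s; transfer-apogee v_a = √[μ(2/r₂ − 1/a_t)] = 2649 m/s.
Δv₂ = v_c2 − v_a = 1403 m/s.
= 1.403 km/s.

Δv ≈ 1.403 km/s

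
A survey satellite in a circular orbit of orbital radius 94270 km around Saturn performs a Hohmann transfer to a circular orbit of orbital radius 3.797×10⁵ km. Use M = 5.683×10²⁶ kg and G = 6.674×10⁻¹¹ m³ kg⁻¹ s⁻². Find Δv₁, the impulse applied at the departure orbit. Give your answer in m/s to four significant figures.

μ = GM = 6.674×10⁻¹¹ × 5.683×10²⁶ = 3.793×10¹⁶ m³/s².
r₁ = 94270 km = 9.427×10⁷ m.
r₂ = 3.797×10⁵ km = 3.797×10⁸ m.
Transfer ellipse a_t = (r₁ + r₂)/2 = 2.370×10⁸ m.
At r₁: circular v_c1 = √(μ/r₁) = 20060 m/s; transfer-perikrone v_p = √[μ(2/r₁ − 1/a_t)] = 25390 m/s.
Δv₁ = v_p − v_c1 = 5331 m/s.

Δv ≈ 5331 m/s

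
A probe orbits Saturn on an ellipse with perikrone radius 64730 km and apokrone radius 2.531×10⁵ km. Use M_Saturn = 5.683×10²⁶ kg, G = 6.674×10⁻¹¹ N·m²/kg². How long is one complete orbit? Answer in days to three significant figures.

T ≈ 0.748 days

μ = GM = 6.674×10⁻¹¹ × 5.683×10²⁶ = 3.793×10¹⁶ m³/s².
Semi-major axis a = (r_p + r_a)/2 = (64730 + 2.5310×10⁵)/2 = 1.5892×10⁵ km = 1.589×10⁸ m.
By Kepler's third law T = 2π√(a³/μ) = 2π × 1.029×10⁴ = 6.463×10⁴ s.
= 0.7481 days.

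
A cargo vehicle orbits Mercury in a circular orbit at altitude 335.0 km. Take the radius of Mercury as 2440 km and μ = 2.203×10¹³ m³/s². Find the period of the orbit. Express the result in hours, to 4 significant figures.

r = 2440 + 335.0 = 2775.0 km = 2.7750×10⁶ m.
Kepler's third law: T = 2π√(r³/μ) = 2π√((2.775×10⁶)³ / 2.203×10¹³).
r³/μ = 9.700×10⁵ s², so T = 2π × 9.849×10² = 6.188×10³ s.
Converting: 6.188×10³ s ÷ 3600 = 1.719 hours.

T ≈ 1.719 hours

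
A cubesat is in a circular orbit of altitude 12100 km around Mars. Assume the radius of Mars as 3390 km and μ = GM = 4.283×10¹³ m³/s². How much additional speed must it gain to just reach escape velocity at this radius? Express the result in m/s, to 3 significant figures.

r = 3390 + 12100 = 15490 km = 1.5490×10⁷ m.
Circular speed v_c = √(μ/r) = 1663 m/s.
Escape speed v_esc = √(2μ/r) = √2 × v_c = 2352 m/s.
Δv = v_esc − v_c = 688.8 m/s.

Δv ≈ 689 m/s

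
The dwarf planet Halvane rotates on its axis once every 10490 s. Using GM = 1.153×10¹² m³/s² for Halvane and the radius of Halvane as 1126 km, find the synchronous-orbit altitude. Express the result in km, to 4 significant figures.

A synchronous orbit has period T, so by Kepler's third law a = (μT²/4π²)^(1/3).
μT²/4π² = 1.153×10¹² × (1.049×10⁴)² / 39.48 = 3.214×10¹⁸ m³.
a = 1.476×10⁶ m = 1475.7 km.
Altitude h = a − R = 1475.7 − 1126 = 349.73 km.

h_sync ≈ 349.7 km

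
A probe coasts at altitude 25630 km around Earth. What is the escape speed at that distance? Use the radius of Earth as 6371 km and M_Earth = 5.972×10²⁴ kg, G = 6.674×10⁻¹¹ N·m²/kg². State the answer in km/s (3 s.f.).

μ = GM = 6.674×10⁻¹¹ × 5.972×10²⁴ = 3.986×10¹⁴ m³/s².
r = 6371 + 25630 = 32001 km = 3.2001×10⁷ m.
Escape speed v_esc = √(2μ/r) = √(2 × 3.986×10¹⁴ / 3.200×10⁷) = √(2.491×10⁷) = 4991 m/s.
= 4.991 km/s.

v_esc ≈ 4.99 km/s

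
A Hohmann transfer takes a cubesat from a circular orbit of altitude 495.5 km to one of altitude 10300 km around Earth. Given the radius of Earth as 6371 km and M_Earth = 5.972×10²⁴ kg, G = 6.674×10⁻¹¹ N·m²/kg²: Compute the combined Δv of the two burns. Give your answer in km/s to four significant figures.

Δv_total ≈ 2.604 km/s

μ = GM = 6.674×10⁻¹¹ × 5.972×10²⁴ = 3.986×10¹⁴ m³/s².
r₁ = 6371 + 495.5 = 6866.5 km = 6.8665×10⁶ m.
r₂ = 6371 + 10300 = 16671 km = 1.6671×10⁷ m.
Transfer ellipse a_t = (r₁ + r₂)/2 = 1.177×10⁷ m.
At r₁: circular v_c1 = √(μ/r₁) = 7619 m/s; transfer-perigee v_p = √[μ(2/r₁ − 1/a_t)] = 9068 m/s.
Δv₁ = v_p − v_c1 = 1449 m/s.
At r₂: circular v_c2 = √(μ/r₂) = 4890 m/s; transfer-apogee v_a = √[μ(2/r₂ − 1/a_t)] = 3735 m/s.
Δv₂ = v_c2 − v_a = 1155 m/s.
Total Δv = Δv₁ + Δv₂ = 2604 m/s = 2.604 km/s.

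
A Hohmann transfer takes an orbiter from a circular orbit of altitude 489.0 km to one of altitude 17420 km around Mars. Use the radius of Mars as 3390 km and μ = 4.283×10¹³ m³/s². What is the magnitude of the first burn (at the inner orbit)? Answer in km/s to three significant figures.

r₁ = 3390 + 489.0 = 3879.0 km = 3.8790×10⁶ m.
r₂ = 3390 + 17420 = 20810 km = 2.0810×10⁷ m.
Transfer ellipse a_t = (r₁ + r₂)/2 = 1.234×10⁷ m.
At r₁: circular v_c1 = √(μ/r₁) = 3323 m/s; transfer-periapsis v_p = √[μ(2/r₁ − 1/a_t)] = 4314 m/s.
Δv₁ = v_p − v_c1 = 991.5 m/s.
= 0.9915 km/s.

Δv ≈ 0.991 km/s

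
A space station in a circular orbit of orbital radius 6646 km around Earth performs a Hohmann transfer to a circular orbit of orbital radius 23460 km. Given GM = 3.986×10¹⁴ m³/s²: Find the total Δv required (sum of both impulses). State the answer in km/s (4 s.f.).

r₁ = 6646 km = 6.646×10⁶ m.
r₂ = 23460 km = 2.346×10⁷ m.
Transfer ellipse a_t = (r₁ + r₂)/2 = 1.505×10⁷ m.
At r₁: circular v_c1 = √(μ/r₁) = 7744 m/s; transfer-perigee v_p = √[μ(2/r₁ − 1/a_t)] = 9668 m/s.
Δv₁ = v_p − v_c1 = 1924 m/s.
At r₂: circular v_c2 = √(μ/r₂) = 4122 m/s; transfer-apogee v_a = √[μ(2/r₂ − 1/a_t)] = 2739 m/s.
Δv₂ = v_c2 − v_a = 1383 m/s.
Total Δv = Δv₁ + Δv₂ = 3307 m/s = 3.307 km/s.

Δv_total ≈ 3.307 km/s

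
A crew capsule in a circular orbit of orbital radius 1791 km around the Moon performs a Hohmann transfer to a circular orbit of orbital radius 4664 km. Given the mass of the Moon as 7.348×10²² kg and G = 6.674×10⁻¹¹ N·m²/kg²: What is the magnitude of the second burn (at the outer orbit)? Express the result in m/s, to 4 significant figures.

μ = GM = 6.674×10⁻¹¹ × 7.348×10²² = 4.904×10¹² m³/s².
r₁ = 1791 km = 1.791×10⁶ m.
r₂ = 4664 km = 4.664×10⁶ m.
Transfer ellipse a_t = (r₁ + r₂)/2 = 3.228×10⁶ m.
At r₁: circular v_c1 = √(μ/r₁) = 1655 m/s; transfer-perilune v_p = √[μ(2/r₁ − 1/a_t)] = 1989 m/s.
At r₂: circular v_c2 = √(μ/r₂) = 1025 m/s; transfer-apolune v_a = √[μ(2/r₂ − 1/a_t)] = 763.9 m/s.
Δv₂ = v_c2 − v_a = 261.6 m/s.

Δv ≈ 261.6 m/s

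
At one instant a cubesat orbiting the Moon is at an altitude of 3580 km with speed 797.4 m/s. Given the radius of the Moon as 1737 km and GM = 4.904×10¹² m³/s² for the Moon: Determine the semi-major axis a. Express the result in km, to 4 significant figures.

r = 1737 + 3580 = 5317.0 km = 5.317×10⁶ m.
Specific orbital energy ε = v²/2 − μ/r = (797.4)²/2 − 4.904×10¹²/5.317×10⁶ = -6.044×10⁵ J/kg.
Since ε = −μ/(2a), a = −μ/(2ε) = 4.057×10⁶ m = 4056.9 km.

a ≈ 4057 km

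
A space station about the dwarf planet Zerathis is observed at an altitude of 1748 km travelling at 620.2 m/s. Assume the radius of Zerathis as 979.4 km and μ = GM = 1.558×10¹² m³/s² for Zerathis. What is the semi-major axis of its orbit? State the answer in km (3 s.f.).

r = 979.4 + 1748 = 2727.4 km = 2.727×10⁶ m.
Specific orbital energy ε = v²/2 − μ/r = (620.2)²/2 − 1.558×10¹²/2.727×10⁶ = -3.789×10⁵ J/kg.
Since ε = −μ/(2a), a = −μ/(2ε) = 2.056×10⁶ m = 2055.9 km.

a ≈ 2060 km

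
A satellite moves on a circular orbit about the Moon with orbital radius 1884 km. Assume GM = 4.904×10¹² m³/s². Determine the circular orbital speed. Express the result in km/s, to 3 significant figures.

r = 1884 km = 1.884×10⁶ m.
For a circular orbit v = √(μ/r) = √(4.904×10¹² / 1.884×10⁶) = √(2.603×10⁶) = 1613 m/s.
That is 1.613 km/s.

v ≈ 1.61 km/s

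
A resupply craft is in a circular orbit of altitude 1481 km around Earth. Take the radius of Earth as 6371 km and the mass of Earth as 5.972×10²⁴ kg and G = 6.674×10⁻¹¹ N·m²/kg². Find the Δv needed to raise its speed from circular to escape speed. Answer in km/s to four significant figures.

Δv ≈ 2.951 km/s

μ = GM = 6.674×10⁻¹¹ × 5.972×10²⁴ = 3.986×10¹⁴ m³/s².
r = 6371 + 1481 = 7852.0 km = 7.8520×10⁶ m.
Circular speed v_c = √(μ/r) = 7125 m/s.
Escape speed v_esc = √(2μ/r) = √2 × v_c = 10080 m/s.
Δv = v_esc − v_c = 2951 m/s = 2.951 km/s.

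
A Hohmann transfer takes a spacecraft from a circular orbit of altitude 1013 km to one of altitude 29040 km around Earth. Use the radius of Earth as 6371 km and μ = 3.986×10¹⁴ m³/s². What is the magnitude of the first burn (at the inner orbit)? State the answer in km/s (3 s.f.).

Δv ≈ 2.10 km/s

r₁ = 6371 + 1013 = 7384.0 km = 7.3840×10⁶ m.
r₂ = 6371 + 29040 = 35411 km = 3.5411×10⁷ m.
Transfer ellipse a_t = (r₁ + r₂)/2 = 2.140×10⁷ m.
At r₁: circular v_c1 = √(μ/r₁) = 7347 m/s; transfer-perigee v_p = √[μ(2/r₁ − 1/a_t)] = 9452 m/s.
Δv₁ = v_p − v_c1 = 2104 m/s.
= 2.104 km/s.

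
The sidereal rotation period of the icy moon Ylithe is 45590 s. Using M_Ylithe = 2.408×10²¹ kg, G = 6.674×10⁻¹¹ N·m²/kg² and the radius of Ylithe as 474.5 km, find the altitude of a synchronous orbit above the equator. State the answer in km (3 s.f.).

h_sync ≈ 1560 km

μ = GM = 6.674×10⁻¹¹ × 2.408×10²¹ = 1.607×10¹¹ m³/s².
A synchronous orbit has period T, so by Kepler's third law a = (μT²/4π²)^(1/3).
μT²/4π² = 1.607×10¹¹ × (4.559×10⁴)² / 39.48 = 8.461×10¹⁸ m³.
a = 2.038×10⁶ m = 2037.7 km.
Altitude h = a − R = 2037.7 − 474.5 = 1563.2 km.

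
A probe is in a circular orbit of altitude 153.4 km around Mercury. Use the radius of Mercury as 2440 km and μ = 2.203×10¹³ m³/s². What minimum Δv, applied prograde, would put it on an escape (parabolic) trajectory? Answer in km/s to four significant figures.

r = 2440 + 153.4 = 2593.4 km = 2.5934×10⁶ m.
Circular speed v_c = √(μ/r) = 2915 m/s.
Escape speed v_esc = √(2μ/r) = √2 × v_c = 4122 m/s.
Δv = v_esc − v_c = 1207 m/s = 1.207 km/s.

Δv ≈ 1.207 km/s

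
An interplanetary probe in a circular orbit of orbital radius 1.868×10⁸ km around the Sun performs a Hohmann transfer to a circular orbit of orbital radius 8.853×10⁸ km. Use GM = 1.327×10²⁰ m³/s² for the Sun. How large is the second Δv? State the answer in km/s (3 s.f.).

Δv ≈ 5.02 km/s

r₁ = 1.868×10⁸ km = 1.868×10¹¹ m.
r₂ = 8.853×10⁸ km = 8.853×10¹¹ m.
Transfer ellipse a_t = (r₁ + r₂)/2 = 5.360×10¹¹ m.
At r₁: circular v_c1 = √(μ/r₁) = 26650 m/s; transfer-perihelion v_p = √[μ(2/r₁ − 1/a_t)] = 34250 m/s.
At r₂: circular v_c2 = √(μ/r₂) = 12240 m/s; transfer-aphelion v_a = √[μ(2/r₂ − 1/a_t)] = 7227 m/s.
Δv₂ = v_c2 − v_a = 5016 m/s.
= 5.016 km/s.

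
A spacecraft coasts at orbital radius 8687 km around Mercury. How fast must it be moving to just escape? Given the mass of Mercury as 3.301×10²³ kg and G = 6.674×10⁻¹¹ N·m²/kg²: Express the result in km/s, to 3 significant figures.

v_esc ≈ 2.25 km/s

μ = GM = 6.674×10⁻¹¹ × 3.301×10²³ = 2.203×10¹³ m³/s².
r = 8687 km = 8.687×10⁶ m.
Escape speed v_esc = √(2μ/r) = √(2 × 2.203×10¹³ / 8.687×10⁶) = √(5.072×10⁶) = 2252 m/s.
= 2.252 km/s.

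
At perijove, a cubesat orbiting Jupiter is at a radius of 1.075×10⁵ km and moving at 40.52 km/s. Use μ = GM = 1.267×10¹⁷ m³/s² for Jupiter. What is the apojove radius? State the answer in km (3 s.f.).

apojove radius ≈ 2.47×10⁵ km

r_p = 1.075×10⁸ m.
Specific energy ε = v²/2 − μ/r = -3.577×10⁸ J/kg, so a = −μ/(2ε) = 1.771×10⁸ m.
The apsides satisfy r_p + r_a = 2a, so the apojove radius is 2a − r_p = 2.467×10⁸ m = 2.4674×10⁵ km.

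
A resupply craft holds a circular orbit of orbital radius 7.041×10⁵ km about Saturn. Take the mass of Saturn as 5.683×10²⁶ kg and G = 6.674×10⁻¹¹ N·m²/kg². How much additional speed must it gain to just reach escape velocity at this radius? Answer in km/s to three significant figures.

Δv ≈ 3.04 km/s

μ = GM = 6.674×10⁻¹¹ × 5.683×10²⁶ = 3.793×10¹⁶ m³/s².
r = 7.041×10⁵ km = 7.041×10⁸ m.
Circular speed v_c = √(μ/r) = 7339 m/s.
Escape speed v_esc = √(2μ/r) = √2 × v_c = 10380 m/s.
Δv = v_esc − v_c = 3040 m/s = 3.040 km/s.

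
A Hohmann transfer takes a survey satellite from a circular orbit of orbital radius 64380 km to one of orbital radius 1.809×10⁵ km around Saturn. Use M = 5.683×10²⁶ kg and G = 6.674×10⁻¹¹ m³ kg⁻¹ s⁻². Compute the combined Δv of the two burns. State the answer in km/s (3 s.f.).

μ = GM = 6.674×10⁻¹¹ × 5.683×10²⁶ = 3.793×10¹⁶ m³/s².
r₁ = 64380 km = 6.438×10⁷ m.
r₂ = 1.809×10⁵ km = 1.809×10⁸ m.
Transfer ellipse a_t = (r₁ + r₂)/2 = 1.226×10⁸ m.
At r₁: circular v_c1 = √(μ/r₁) = 24270 m/s; transfer-perikrone v_p = √[μ(2/r₁ − 1/a_t)] = 29480 m/s.
Δv₁ = v_p − v_c1 = 5207 m/s.
At r₂: circular v_c2 = √(μ/r₂) = 14480 m/s; transfer-apokrone v_a = √[μ(2/r₂ − 1/a_t)] = 10490 m/s.
Δv₂ = v_c2 − v_a = 3989 m/s.
Total Δv = Δv₁ + Δv₂ = 9195 m/s = 9.195 km/s.

Δv_total ≈ 9.20 km/s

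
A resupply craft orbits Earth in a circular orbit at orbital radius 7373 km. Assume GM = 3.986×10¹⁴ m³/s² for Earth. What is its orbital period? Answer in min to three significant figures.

T ≈ 105 min

r = 7373 km = 7.373×10⁶ m.
Kepler's third law: T = 2π√(r³/μ) = 2π√((7.373×10⁶)³ / 3.986×10¹⁴).
r³/μ = 1.006×10⁶ s², so T = 2π × 1.003×10³ = 6.301×10³ s.
Converting: 6.301×10³ s ÷ 60.00 = 105.0 min.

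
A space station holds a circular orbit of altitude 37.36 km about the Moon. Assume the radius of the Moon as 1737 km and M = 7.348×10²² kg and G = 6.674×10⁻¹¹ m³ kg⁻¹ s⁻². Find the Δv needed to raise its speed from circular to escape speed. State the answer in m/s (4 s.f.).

μ = GM = 6.674×10⁻¹¹ × 7.348×10²² = 4.904×10¹² m³/s².
r = 1737 + 37.36 = 1774.4 km = 1.7744×10⁶ m.
Circular speed v_c = √(μ/r) = 1662 m/s.
Escape speed v_esc = √(2μ/r) = √2 × v_c = 2351 m/s.
Δv = v_esc − v_c = 688.6 m/s.

Δv ≈ 688.6 m/s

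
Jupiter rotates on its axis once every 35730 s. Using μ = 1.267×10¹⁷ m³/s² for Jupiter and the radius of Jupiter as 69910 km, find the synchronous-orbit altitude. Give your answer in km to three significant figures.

h_sync ≈ 90100 km

A synchronous orbit has period T, so by Kepler's third law a = (μT²/4π²)^(1/3).
μT²/4π² = 1.267×10¹⁷ × (3.573×10⁴)² / 39.48 = 4.097×10²⁴ m³.
a = 1.600×10⁸ m = 1.6002×10⁵ km.
Altitude h = a − R = 1.6002×10⁵ − 69910 = 90105 km.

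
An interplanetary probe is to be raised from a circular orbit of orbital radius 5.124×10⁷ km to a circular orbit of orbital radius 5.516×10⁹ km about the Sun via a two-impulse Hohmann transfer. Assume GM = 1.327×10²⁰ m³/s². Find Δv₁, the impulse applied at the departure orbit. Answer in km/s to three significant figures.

Δv ≈ 20.7 km/s

r₁ = 5.124×10⁷ km = 5.124×10¹⁰ m.
r₂ = 5.516×10⁹ km = 5.516×10¹² m.
Transfer ellipse a_t = (r₁ + r₂)/2 = 2.784×10¹² m.
At r₁: circular v_c1 = √(μ/r₁) = 50890 m/s; transfer-perihelion v_p = √[μ(2/r₁ − 1/a_t)] = 71640 m/s.
Δv₁ = v_p − v_c1 = 20750 m/s.
= 20.75 km/s.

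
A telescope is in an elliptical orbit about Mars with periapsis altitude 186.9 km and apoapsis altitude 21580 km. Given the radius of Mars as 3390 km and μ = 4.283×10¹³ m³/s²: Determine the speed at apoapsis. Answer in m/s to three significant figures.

v ≈ 656 m/s

r_p = 3390 + 186.9 = 3576.9 km = 3.5769×10⁶ m.
r_a = 3390 + 21580 = 24970 km = 2.4970×10⁷ m.
Semi-major axis a = (r_p + r_a)/2 = 14273 km = 1.427×10⁷ m.
Vis-viva: v² = μ(2/r − 1/a) = 4.283×10¹³ × (8.010×10⁻⁸ − 7.006×10⁻⁸) = 4.298×10⁵ m²/s².
v = 655.6 m/s.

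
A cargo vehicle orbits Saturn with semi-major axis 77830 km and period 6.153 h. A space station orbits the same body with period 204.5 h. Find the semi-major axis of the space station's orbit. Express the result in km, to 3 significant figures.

Kepler's third law: a³ ∝ T², so a₂ = a₁ (T₂/T₁)^(2/3).
T₂/T₁ = 33.24, (T₂/T₁)^(2/3) = 10.34.
a₂ = 77830 × 10.34 = 8.045×10⁵ km.

a₂ ≈ 8.05×10⁵ km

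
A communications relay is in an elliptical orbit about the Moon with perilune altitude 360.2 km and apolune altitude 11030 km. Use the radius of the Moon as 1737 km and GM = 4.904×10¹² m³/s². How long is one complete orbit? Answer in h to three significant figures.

r_p = 1737 + 360.2 = 2097.2 km = 2.0972×10⁶ m.
r_a = 1737 + 11030 = 12767 km = 1.2767×10⁷ m.
Semi-major axis a = (r_p + r_a)/2 = (2097.2 + 12767)/2 = 7432.1 km = 7.432×10⁶ m.
By Kepler's third law T = 2π√(a³/μ) = 2π × 9.149×10³ = 5.749×10⁴ s.
= 15.97 h.

T ≈ 16.0 h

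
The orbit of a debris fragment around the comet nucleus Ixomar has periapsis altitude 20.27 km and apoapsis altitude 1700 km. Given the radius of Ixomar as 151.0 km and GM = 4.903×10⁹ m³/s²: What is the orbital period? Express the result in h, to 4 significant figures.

r_p = 151.0 + 20.27 = 171.27 km = 1.7127×10⁵ m.
r_a = 151.0 + 1700 = 1851.0 km = 1.8510×10⁶ m.
Semi-major axis a = (r_p + r_a)/2 = (171.27 + 1851.0)/2 = 1011.1 km = 1.011×10⁶ m.
By Kepler's third law T = 2π√(a³/μ) = 2π × 1.452×10⁴ = 9.124×10⁴ s.
= 25.34 h.

T ≈ 25.34 h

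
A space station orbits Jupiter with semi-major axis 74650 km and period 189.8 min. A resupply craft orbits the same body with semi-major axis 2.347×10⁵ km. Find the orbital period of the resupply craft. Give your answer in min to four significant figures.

Kepler's third law: T² ∝ a³, so T₂ = T₁ (a₂/a₁)^(3/2).
a₂/a₁ = 3.144, (a₂/a₁)^(3/2) = 5.575.
T₂ = 189.8 × 5.575 = 1058 min.

T₂ ≈ 1058 min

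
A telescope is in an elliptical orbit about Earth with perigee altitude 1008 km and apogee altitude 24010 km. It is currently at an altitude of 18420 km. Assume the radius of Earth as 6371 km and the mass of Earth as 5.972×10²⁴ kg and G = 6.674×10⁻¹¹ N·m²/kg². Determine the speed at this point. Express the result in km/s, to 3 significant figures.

μ = GM = 6.674×10⁻¹¹ × 5.972×10²⁴ = 3.986×10¹⁴ m³/s².
r_p = 6371 + 1008 = 7379.0 km = 7.3790×10⁶ m.
r_a = 6371 + 24010 = 30381 km = 3.0381×10⁷ m.
r = 6371 + 18420 = 24791 km = 2.479×10⁷ m.
Semi-major axis a = (r_p + r_a)/2 = 18880 km = 1.888×10⁷ m.
Vis-viva: v² = μ(2/r − 1/a) = 3.986×10¹⁴ × (8.067×10⁻⁸ − 5.297×10⁻⁸) = 1.104×10⁷ m²/s².
v = 3323 m/s = 3.323 km/s.

v ≈ 3.32 km/s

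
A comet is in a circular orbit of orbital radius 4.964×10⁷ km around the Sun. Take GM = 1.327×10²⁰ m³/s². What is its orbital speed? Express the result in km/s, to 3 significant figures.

r = 4.964×10⁷ km = 4.964×10¹⁰ m.
For a circular orbit v = √(μ/r) = √(1.327×10²⁰ / 4.964×10¹⁰) = √(2.673×10⁹) = 51700 m/s.
That is 51.70 km/s.

v ≈ 51.7 km/s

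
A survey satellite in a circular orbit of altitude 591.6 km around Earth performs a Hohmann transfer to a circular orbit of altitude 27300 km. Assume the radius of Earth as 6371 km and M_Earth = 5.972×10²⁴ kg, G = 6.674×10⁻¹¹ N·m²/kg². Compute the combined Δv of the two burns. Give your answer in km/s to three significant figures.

Δv_total ≈ 3.60 km/s

μ = GM = 6.674×10⁻¹¹ × 5.972×10²⁴ = 3.986×10¹⁴ m³/s².
r₁ = 6371 + 591.6 = 6962.6 km = 6.9626×10⁶ m.
r₂ = 6371 + 27300 = 33671 km = 3.3671×10⁷ m.
Transfer ellipse a_t = (r₁ + r₂)/2 = 2.032×10⁷ m.
At r₁: circular v_c1 = √(μ/r₁) = 7566 m/s; transfer-perigee v_p = √[μ(2/r₁ − 1/a_t)] = 9740 m/s.
Δv₁ = v_p − v_c1 = 2174 m/s.
At r₂: circular v_c2 = √(μ/r₂) = 3441 m/s; transfer-apogee v_a = √[μ(2/r₂ − 1/a_t)] = 2014 m/s.
Δv₂ = v_c2 − v_a = 1426 m/s.
Total Δv = Δv₁ + Δv₂ = 3601 m/s = 3.601 km/s.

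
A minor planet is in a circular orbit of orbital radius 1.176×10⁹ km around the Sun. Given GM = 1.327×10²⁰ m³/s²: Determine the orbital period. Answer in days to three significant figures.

T ≈ 8050 days

r = 1.176×10⁹ km = 1.176×10¹² m.
Kepler's third law: T = 2π√(r³/μ) = 2π√((1.176×10¹²)³ / 1.327×10²⁰).
r³/μ = 1.226×10¹⁶ s², so T = 2π × 1.107×10⁸ = 6.956×10⁸ s.
Converting: 6.956×10⁸ s ÷ 86400 = 8051 days.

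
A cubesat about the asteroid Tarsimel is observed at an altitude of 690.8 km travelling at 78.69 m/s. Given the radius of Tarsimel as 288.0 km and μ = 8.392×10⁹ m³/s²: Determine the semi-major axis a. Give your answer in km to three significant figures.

a ≈ 766 km

r = 288.0 + 690.8 = 978.80 km = 9.788×10⁵ m.
Specific orbital energy ε = v²/2 − μ/r = (78.69)²/2 − 8.392×10⁹/9.788×10⁵ = -5.478×10³ J/kg.
Since ε = −μ/(2a), a = −μ/(2ε) = 7.660×10⁵ m = 766.01 km.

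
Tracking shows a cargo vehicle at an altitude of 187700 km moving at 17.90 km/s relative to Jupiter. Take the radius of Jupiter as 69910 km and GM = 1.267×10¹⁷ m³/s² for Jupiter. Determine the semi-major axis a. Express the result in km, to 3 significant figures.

r = 69910 + 187700 = 2.5761×10⁵ km = 2.576×10⁸ m.
Specific orbital energy ε = v²/2 − μ/r = (17900)²/2 − 1.267×10¹⁷/2.576×10⁸ = -3.316×10⁸ J/kg.
Since ε = −μ/(2a), a = −μ/(2ε) = 1.910×10⁸ m = 1.9103×10⁵ km.

a ≈ 1.91×10⁵ km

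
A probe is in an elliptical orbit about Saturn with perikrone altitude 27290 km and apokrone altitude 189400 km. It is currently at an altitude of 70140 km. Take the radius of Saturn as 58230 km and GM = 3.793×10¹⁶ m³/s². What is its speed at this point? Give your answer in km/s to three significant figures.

v ≈ 19.1 km/s

r_p = 58230 + 27290 = 85520 km = 8.5520×10⁷ m.
r_a = 58230 + 189400 = 247630 km = 2.4763×10⁸ m.
r = 58230 + 70140 = 1.2837×10⁵ km = 1.284×10⁸ m.
Semi-major axis a = (r_p + r_a)/2 = 1.6658×10⁵ km = 1.666×10⁸ m.
Vis-viva: v² = μ(2/r − 1/a) = 3.793×10¹⁶ × (1.558×10⁻⁸ − 6.003×10⁻⁹) = 3.632×10⁸ m²/s².
v = 19060 m/s = 19.06 km/s.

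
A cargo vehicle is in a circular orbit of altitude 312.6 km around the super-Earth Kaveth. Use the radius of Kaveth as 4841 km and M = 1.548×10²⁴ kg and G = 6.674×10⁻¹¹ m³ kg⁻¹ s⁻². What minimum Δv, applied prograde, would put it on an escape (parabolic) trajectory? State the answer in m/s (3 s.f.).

μ = GM = 6.674×10⁻¹¹ × 1.548×10²⁴ = 1.033×10¹⁴ m³/s².
r = 4841 + 312.6 = 5153.6 km = 5.1536×10⁶ m.
Circular speed v_c = √(μ/r) = 4477 m/s.
Escape speed v_esc = √(2μ/r) = √2 × v_c = 6332 m/s.
Δv = v_esc − v_c = 1855 m/s.

Δv ≈ 1850 m/s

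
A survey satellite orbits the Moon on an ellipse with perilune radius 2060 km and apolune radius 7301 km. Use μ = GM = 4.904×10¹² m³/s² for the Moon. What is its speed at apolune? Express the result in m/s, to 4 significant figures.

v ≈ 543.7 m/s

Semi-major axis a = (r_p + r_a)/2 = 4680.5 km = 4.680×10⁶ m.
Vis-viva: v² = μ(2/r − 1/a) = 4.904×10¹² × (2.739×10⁻⁷ − 2.137×10⁻⁷) = 2.956×10⁵ m²/s².
v = 543.7 m/s.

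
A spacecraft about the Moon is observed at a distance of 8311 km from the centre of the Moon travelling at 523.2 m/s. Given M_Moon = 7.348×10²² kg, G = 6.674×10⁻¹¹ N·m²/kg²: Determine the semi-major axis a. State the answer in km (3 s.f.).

a ≈ 5410 km

μ = GM = 6.674×10⁻¹¹ × 7.348×10²² = 4.904×10¹² m³/s².
r = 8.311×10⁶ m.
Vis-viva rearranged: 1/a = 2/r − v²/μ = 2.406×10⁻⁷ − 5.582×10⁻⁸ = 1.848×10⁻⁷ m⁻¹.
a = 5.410×10⁶ m = 5410.5 km.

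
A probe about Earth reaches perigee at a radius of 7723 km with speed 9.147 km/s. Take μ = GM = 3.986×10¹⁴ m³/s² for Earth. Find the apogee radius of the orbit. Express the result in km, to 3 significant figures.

r_p = 7.723×10⁶ m.
Specific energy ε = v²/2 − μ/r = -9.778×10⁶ J/kg, so a = −μ/(2ε) = 2.038×10⁷ m.
The apsides satisfy r_p + r_a = 2a, so the apogee radius is 2a − r_p = 3.304×10⁷ m = 33041 km.

apogee radius ≈ 33000 km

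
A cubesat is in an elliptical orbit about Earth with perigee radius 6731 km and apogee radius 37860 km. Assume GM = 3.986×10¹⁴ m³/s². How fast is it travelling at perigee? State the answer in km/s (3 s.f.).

v ≈ 10.0 km/s

Semi-major axis a = (r_p + r_a)/2 = 22296 km = 2.230×10⁷ m.
Vis-viva: v² = μ(2/r − 1/a) = 3.986×10¹⁴ × (2.971×10⁻⁷ − 4.485×10⁻⁸) = 1.006×10⁸ m²/s².
v = 10030 m/s = 10.03 km/s.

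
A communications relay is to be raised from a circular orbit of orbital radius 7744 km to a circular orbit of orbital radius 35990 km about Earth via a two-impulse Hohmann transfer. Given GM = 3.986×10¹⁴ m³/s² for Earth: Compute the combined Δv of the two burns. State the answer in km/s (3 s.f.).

Δv_total ≈ 3.38 km/s

r₁ = 7744 km = 7.744×10⁶ m.
r₂ = 35990 km = 3.599×10⁷ m.
Transfer ellipse a_t = (r₁ + r₂)/2 = 2.187×10⁷ m.
At r₁: circular v_c1 = √(μ/r₁) = 7174 m/s; transfer-perigee v_p = √[μ(2/r₁ − 1/a_t)] = 9204 m/s.
Δv₁ = v_p − v_c1 = 2030 m/s.
At r₂: circular v_c2 = √(μ/r₂) = 3328 m/s; transfer-apogee v_a = √[μ(2/r₂ − 1/a_t)] = 1980 m/s.
Δv₂ = v_c2 − v_a = 1347 m/s.
Total Δv = Δv₁ + Δv₂ = 3377 m/s = 3.377 km/s.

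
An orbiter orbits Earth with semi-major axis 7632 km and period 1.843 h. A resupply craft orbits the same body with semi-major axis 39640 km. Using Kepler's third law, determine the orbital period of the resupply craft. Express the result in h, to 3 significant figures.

Kepler's third law: T² ∝ a³, so T₂ = T₁ (a₂/a₁)^(3/2).
a₂/a₁ = 5.194, (a₂/a₁)^(3/2) = 11.84.
T₂ = 1.843 × 11.84 = 21.82 h.

T₂ ≈ 21.8 h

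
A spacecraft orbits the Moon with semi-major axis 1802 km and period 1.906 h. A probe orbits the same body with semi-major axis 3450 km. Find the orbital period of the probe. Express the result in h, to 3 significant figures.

T₂ ≈ 5.05 h

Kepler's third law: T² ∝ a³, so T₂ = T₁ (a₂/a₁)^(3/2).
a₂/a₁ = 1.915, (a₂/a₁)^(3/2) = 2.649.
T₂ = 1.906 × 2.649 = 5.049 h.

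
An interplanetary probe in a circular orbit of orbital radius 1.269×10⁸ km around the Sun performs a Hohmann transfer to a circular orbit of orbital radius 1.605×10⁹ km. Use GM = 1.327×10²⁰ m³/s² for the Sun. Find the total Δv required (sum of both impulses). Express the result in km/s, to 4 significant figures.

Δv_total ≈ 17.30 km/s

r₁ = 1.269×10⁸ km = 1.269×10¹¹ m.
r₂ = 1.605×10⁹ km = 1.605×10¹² m.
Transfer ellipse a_t = (r₁ + r₂)/2 = 8.660×10¹¹ m.
At r₁: circular v_c1 = √(μ/r₁) = 32340 m/s; transfer-perihelion v_p = √[μ(2/r₁ − 1/a_t)] = 44020 m/s.
Δv₁ = v_p − v_c1 = 11690 m/s.
At r₂: circular v_c2 = √(μ/r₂) = 9093 m/s; transfer-aphelion v_a = √[μ(2/r₂ − 1/a_t)] = 3481 m/s.
Δv₂ = v_c2 − v_a = 5612 m/s.
Total Δv = Δv₁ + Δv₂ = 17300 m/s = 17.30 km/s.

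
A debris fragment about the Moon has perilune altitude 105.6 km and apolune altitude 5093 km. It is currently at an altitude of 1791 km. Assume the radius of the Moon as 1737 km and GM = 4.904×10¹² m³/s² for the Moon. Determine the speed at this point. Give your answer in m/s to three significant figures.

r_p = 1737 + 105.6 = 1842.6 km = 1.8426×10⁶ m.
r_a = 1737 + 5093 = 6830.0 km = 6.8300×10⁶ m.
r = 1737 + 1791 = 3528.0 km = 3.528×10⁶ m.
Semi-major axis a = (r_p + r_a)/2 = 4336.3 km = 4.336×10⁶ m.
Vis-viva: v² = μ(2/r − 1/a) = 4.904×10¹² × (5.669×10⁻⁷ − 2.306×10⁻⁷) = 1.649×10⁶ m²/s².
v = 1284 m/s.

v ≈ 1280 m/s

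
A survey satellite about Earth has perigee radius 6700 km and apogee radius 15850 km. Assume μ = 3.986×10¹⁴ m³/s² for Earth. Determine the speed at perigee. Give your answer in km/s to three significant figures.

v ≈ 9.15 km/s

Semi-major axis a = (r_p + r_a)/2 = 11275 km = 1.128×10⁷ m.
Vis-viva: v² = μ(2/r − 1/a) = 3.986×10¹⁴ × (2.985×10⁻⁷ − 8.869×10⁻⁸) = 8.363×10⁷ m²/s².
v = 9145 m/s = 9.145 km/s.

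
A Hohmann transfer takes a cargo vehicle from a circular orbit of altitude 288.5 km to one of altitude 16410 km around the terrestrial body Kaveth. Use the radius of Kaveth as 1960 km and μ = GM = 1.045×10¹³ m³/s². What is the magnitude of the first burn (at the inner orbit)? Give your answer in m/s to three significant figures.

Δv ≈ 722 m/s

r₁ = 1960 + 288.5 = 2248.5 km = 2.2485×10⁶ m.
r₂ = 1960 + 16410 = 18370 km = 1.8370×10⁷ m.
Transfer ellipse a_t = (r₁ + r₂)/2 = 1.031×10⁷ m.
At r₁: circular v_c1 = √(μ/r₁) = 2156 m/s; transfer-periapsis v_p = √[μ(2/r₁ − 1/a_t)] = 2878 m/s.
Δv₁ = v_p − v_c1 = 721.9 m/s.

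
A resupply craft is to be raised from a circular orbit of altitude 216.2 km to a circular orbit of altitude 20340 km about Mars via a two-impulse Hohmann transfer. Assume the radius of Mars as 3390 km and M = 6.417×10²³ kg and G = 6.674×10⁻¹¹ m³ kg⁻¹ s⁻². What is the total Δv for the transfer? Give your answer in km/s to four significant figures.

μ = GM = 6.674×10⁻¹¹ × 6.417×10²³ = 4.283×10¹³ m³/s².
r₁ = 3390 + 216.2 = 3606.2 km = 3.6062×10⁶ m.
r₂ = 3390 + 20340 = 23730 km = 2.3730×10⁷ m.
Transfer ellipse a_t = (r₁ + r₂)/2 = 1.367×10⁷ m.
At r₁: circular v_c1 = √(μ/r₁) = 3446 m/s; transfer-periapsis v_p = √[μ(2/r₁ − 1/a_t)] = 4541 m/s.
Δv₁ = v_p − v_c1 = 1095 m/s.
At r₂: circular v_c2 = √(μ/r₂) = 1343 m/s; transfer-apoapsis v_a = √[μ(2/r₂ − 1/a_t)] = 690.1 m/s.
Δv₂ = v_c2 − v_a = 653.4 m/s.
Total Δv = Δv₁ + Δv₂ = 1748 m/s = 1.748 km/s.

Δv_total ≈ 1.748 km/s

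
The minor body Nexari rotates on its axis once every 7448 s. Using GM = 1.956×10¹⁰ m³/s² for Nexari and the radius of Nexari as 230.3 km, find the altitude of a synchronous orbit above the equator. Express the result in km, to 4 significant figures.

A synchronous orbit has period T, so by Kepler's third law a = (μT²/4π²)^(1/3).
μT²/4π² = 1.956×10¹⁰ × (7.448×10³)² / 39.48 = 2.748×10¹⁶ m³.
a = 3.018×10⁵ m = 301.78 km.
Altitude h = a − R = 301.78 − 230.3 = 71.484 km.

h_sync ≈ 71.48 km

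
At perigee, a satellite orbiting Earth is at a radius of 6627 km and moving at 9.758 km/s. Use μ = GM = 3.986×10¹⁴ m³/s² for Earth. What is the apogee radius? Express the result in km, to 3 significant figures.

r_p = 6.627×10⁶ m.
Specific energy ε = v²/2 − μ/r = -1.254×10⁷ J/kg, so a = −μ/(2ε) = 1.589×10⁷ m.
The apsides satisfy r_p + r_a = 2a, so the apogee radius is 2a − r_p = 2.516×10⁷ m = 25163 km.

apogee radius ≈ 25200 km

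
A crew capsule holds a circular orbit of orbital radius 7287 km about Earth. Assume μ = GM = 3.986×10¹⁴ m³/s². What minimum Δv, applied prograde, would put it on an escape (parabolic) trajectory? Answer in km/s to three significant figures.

Δv ≈ 3.06 km/s

r = 7287 km = 7.287×10⁶ m.
Circular speed v_c = √(μ/r) = 7396 m/s.
Escape speed v_esc = √(2μ/r) = √2 × v_c = 10460 m/s.
Δv = v_esc − v_c = 3064 m/s = 3.064 km/s.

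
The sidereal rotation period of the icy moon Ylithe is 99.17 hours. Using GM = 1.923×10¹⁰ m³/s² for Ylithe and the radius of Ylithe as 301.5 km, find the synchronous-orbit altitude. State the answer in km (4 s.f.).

h_sync ≈ 3658 km

T = 99.17 hours = 3.570×10⁵ s.
A synchronous orbit has period T, so by Kepler's third law a = (μT²/4π²)^(1/3).
μT²/4π² = 1.923×10¹⁰ × (3.570×10⁵)² / 39.48 = 6.208×10¹⁹ m³.
a = 3.960×10⁶ m = 3959.7 km.
Altitude h = a − R = 3959.7 − 301.5 = 3658.2 km.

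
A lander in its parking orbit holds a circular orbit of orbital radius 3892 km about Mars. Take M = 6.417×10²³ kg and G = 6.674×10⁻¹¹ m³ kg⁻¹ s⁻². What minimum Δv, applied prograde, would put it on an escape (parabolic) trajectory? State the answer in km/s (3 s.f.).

μ = GM = 6.674×10⁻¹¹ × 6.417×10²³ = 4.283×10¹³ m³/s².
r = 3892 km = 3.892×10⁶ m.
Circular speed v_c = √(μ/r) = 3317 m/s.
Escape speed v_esc = √(2μ/r) = √2 × v_c = 4691 m/s.
Δv = v_esc − v_c = 1374 m/s = 1.374 km/s.

Δv ≈ 1.37 km/s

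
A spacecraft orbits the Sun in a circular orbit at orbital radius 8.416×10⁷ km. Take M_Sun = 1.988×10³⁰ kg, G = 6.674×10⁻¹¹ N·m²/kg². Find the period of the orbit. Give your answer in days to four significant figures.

μ = GM = 6.674×10⁻¹¹ × 1.988×10³⁰ = 1.327×10²⁰ m³/s².
r = 8.416×10⁷ km = 8.416×10¹⁰ m.
Kepler's third law: T = 2π√(r³/μ) = 2π√((8.416×10¹⁰)³ / 1.327×10²⁰).
r³/μ = 4.493×10¹² s², so T = 2π × 2.120×10⁶ = 1.332×10⁷ s.
Converting: 1.332×10⁷ s ÷ 86400 = 154.1 days.

T ≈ 154.1 days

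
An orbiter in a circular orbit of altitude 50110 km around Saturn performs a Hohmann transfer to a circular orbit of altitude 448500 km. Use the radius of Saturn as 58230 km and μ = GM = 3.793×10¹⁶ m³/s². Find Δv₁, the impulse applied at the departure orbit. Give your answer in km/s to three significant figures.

Δv ≈ 5.31 km/s

r₁ = 58230 + 50110 = 108340 km = 1.0834×10⁸ m.
r₂ = 58230 + 448500 = 506730 km = 5.0673×10⁸ m.
Transfer ellipse a_t = (r₁ + r₂)/2 = 3.075×10⁸ m.
At r₁: circular v_c1 = √(μ/r₁) = 18710 m/s; transfer-perikrone v_p = √[μ(2/r₁ − 1/a_t)] = 24020 m/s.
Δv₁ = v_p − v_c1 = 5307 m/s.
= 5.307 km/s.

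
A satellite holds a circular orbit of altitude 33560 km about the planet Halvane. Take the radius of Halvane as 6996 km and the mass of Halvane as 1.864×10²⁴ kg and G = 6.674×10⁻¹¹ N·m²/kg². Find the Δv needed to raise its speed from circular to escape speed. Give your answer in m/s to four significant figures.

μ = GM = 6.674×10⁻¹¹ × 1.864×10²⁴ = 1.244×10¹⁴ m³/s².
r = 6996 + 33560 = 40556 km = 4.0556×10⁷ m.
Circular speed v_c = √(μ/r) = 1751 m/s.
Escape speed v_esc = √(2μ/r) = √2 × v_c = 2477 m/s.
Δv = v_esc − v_c = 725.5 m/s.

Δv ≈ 725.5 m/s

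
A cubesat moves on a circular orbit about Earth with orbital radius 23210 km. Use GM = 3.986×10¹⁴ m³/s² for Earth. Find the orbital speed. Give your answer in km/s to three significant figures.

v ≈ 4.14 km/s

r = 23210 km = 2.321×10⁷ m.
For a circular orbit v = √(μ/r) = √(3.986×10¹⁴ / 2.321×10⁷) = √(1.717×10⁷) = 4144 m/s.
That is 4.144 km/s.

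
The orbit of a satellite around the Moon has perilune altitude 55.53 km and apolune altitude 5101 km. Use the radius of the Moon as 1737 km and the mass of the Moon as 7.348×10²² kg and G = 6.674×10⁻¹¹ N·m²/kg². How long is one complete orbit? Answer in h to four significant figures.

μ = GM = 6.674×10⁻¹¹ × 7.348×10²² = 4.904×10¹² m³/s².
r_p = 1737 + 55.53 = 1792.5 km = 1.7925×10⁶ m.
r_a = 1737 + 5101 = 6838.0 km = 6.8380×10⁶ m.
Semi-major axis a = (r_p + r_a)/2 = (1792.5 + 6838.0)/2 = 4315.3 km = 4.315×10⁶ m.
By Kepler's third law T = 2π√(a³/μ) = 2π × 4.048×10³ = 2.543×10⁴ s.
= 7.065 h.

T ≈ 7.065 h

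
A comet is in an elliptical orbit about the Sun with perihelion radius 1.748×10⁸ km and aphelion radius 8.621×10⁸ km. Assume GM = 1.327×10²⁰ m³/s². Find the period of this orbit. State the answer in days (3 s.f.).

T ≈ 2360 days

Semi-major axis a = (r_p + r_a)/2 = (1.7480×10⁸ + 8.6210×10⁸)/2 = 5.1845×10⁸ km = 5.184×10¹¹ m.
By Kepler's third law T = 2π√(a³/μ) = 2π × 3.241×10⁷ = 2.036×10⁸ s.
= 2357 days.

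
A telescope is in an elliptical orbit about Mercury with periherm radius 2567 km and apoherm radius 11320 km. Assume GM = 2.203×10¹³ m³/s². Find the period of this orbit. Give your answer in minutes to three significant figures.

T ≈ 408 minutes

Semi-major axis a = (r_p + r_a)/2 = (2567.0 + 11320)/2 = 6943.5 km = 6.944×10⁶ m.
By Kepler's third law T = 2π√(a³/μ) = 2π × 3.898×10³ = 2.449×10⁴ s.
= 408.2 minutes.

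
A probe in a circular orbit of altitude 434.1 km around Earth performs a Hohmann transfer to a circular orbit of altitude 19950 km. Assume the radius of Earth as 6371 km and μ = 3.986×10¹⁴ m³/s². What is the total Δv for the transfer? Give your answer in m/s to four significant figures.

Δv_total ≈ 3392 m/s

r₁ = 6371 + 434.1 = 6805.1 km = 6.8051×10⁶ m.
r₂ = 6371 + 19950 = 26321 km = 2.6321×10⁷ m.
Transfer ellipse a_t = (r₁ + r₂)/2 = 1.656×10⁷ m.
At r₁: circular v_c1 = √(μ/r₁) = 7653 m/s; transfer-perigee v_p = √[μ(2/r₁ − 1/a_t)] = 9648 m/s.
Δv₁ = v_p − v_c1 = 1995 m/s.
At r₂: circular v_c2 = √(μ/r₂) = 3892 m/s; transfer-apogee v_a = √[μ(2/r₂ − 1/a_t)] = 2494 m/s.
Δv₂ = v_c2 − v_a = 1397 m/s.
Total Δv = Δv₁ + Δv₂ = 3392 m/s.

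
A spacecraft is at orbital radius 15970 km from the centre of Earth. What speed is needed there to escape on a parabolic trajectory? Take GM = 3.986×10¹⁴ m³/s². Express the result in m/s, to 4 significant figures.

r = 15970 km = 1.597×10⁷ m.
Escape speed v_esc = √(2μ/r) = √(2 × 3.986×10¹⁴ / 1.597×10⁷) = √(4.992×10⁷) = 7065 m/s.

v_esc ≈ 7065 m/s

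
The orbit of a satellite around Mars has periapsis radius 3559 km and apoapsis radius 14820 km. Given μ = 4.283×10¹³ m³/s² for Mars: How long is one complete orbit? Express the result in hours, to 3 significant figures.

T ≈ 7.43 hours

Semi-major axis a = (r_p + r_a)/2 = (3559.0 + 14820)/2 = 9189.5 km = 9.190×10⁶ m.
By Kepler's third law T = 2π√(a³/μ) = 2π × 4.257×10³ = 2.675×10⁴ s.
= 7.429 hours.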